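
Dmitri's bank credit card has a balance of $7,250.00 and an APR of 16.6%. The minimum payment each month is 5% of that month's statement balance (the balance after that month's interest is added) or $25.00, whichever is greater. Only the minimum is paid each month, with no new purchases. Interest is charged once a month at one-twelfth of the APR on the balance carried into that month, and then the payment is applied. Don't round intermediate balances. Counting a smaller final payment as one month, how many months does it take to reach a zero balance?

Monthly rate r = 16.6%/12 = 1.38333% = 0.0138333.
While 5% of the post-interest balance exceeds $25.00, each month B ← (B·(1+r))·(1 − 0.05), i.e. B shrinks by the factor (1+r)·0.95 = 0.96314.
This holds for months 1–72. Entering month 73 the balance is $485.32; 5% of the post-interest balance is now below $25.00, so the flat $25.00 minimum applies from here.
From month 73 a fixed $25.00 at rate r clears $485.32 in 23 more payments. Total: 72 + 23 = 95 months.

95 months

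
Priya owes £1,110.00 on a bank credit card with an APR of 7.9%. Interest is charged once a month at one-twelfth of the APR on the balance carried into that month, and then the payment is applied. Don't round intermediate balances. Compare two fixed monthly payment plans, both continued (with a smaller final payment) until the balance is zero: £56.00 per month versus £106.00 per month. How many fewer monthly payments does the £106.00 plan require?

Monthly rate r = 7.9%/12 = 0.658333% = 0.00658333.
At £56.00/mo: n = ⌈−ln(1 − rB₀/P)/ln(1+r)⌉ = 22 payments (last £17.36); total interest = total paid − £1,110.00 = £83.36.
At £106.00/mo: 11 payments (last £93.93); total interest £43.93.
Payments saved = 22 − 11 = 11.

11 fewer payments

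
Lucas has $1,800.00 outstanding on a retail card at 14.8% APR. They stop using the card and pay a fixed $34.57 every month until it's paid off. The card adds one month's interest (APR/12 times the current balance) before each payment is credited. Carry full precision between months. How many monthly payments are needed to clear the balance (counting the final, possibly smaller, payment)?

Monthly rate r = 14.8%/12 = 1.23333% = 0.0123333.
Recurrence: B ← B·(1+r) − $34.57.
Month 1: interest $22.20; balance after payment $1,787.63.
Month 2: interest $22.05; balance after payment $1,775.11.
Closed form: n = −ln(1 − rB₀/P)/ln(1+r) = −ln(0.35782)/ln(1.01233) ≈ 83.841, so the balance reaches zero during payment 84.

84 payments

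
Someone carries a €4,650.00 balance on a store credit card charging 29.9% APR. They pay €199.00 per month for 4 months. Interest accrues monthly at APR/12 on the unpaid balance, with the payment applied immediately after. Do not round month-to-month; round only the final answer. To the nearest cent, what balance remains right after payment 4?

Monthly rate r = 29.9%/12 = 2.49167% = 0.0249167.
Each month: B ← B·(1+r) − €199.00.
Month 1: interest €115.86; balance after payment €4,566.86.
Month 2: interest €113.79; balance after payment €4,481.65.
Month 3: interest €111.67; balance after payment €4,394.32.
Month 4: interest €109.49; balance after payment €4,304.81.

€4,304.81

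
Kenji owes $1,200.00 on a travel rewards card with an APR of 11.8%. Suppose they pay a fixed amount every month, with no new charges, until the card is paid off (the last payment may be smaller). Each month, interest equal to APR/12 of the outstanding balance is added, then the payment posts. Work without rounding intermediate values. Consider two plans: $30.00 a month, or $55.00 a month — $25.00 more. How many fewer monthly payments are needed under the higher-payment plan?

Monthly rate r = 11.8%/12 = 0.983333% = 0.00983333.
At $30.00/mo: n = ⌈−ln(1 − rB₀/P)/ln(1+r)⌉ = 52 payments (last $2.23); total interest = total paid − $1,200.00 = $332.23.
At $55.00/mo: 25 payments (last $37.41); total interest $157.41.
Payments saved = 52 − 25 = 27.

27 fewer payments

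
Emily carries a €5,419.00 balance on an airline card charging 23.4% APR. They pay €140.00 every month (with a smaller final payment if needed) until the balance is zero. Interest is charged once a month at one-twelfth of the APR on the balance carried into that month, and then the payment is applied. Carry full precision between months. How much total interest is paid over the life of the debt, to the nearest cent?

€4,771.06

Monthly rate r = 23.4%/12 = 1.95% = 0.0195.
Payoff takes n = ⌈−ln(1 − rB₀/P)/ln(1+r)⌉ = ⌈72.785⌉ = 73 payments; the last is €110.06.
Total paid = 72·€140.00 + €110.06 = €10,190.06.
Total interest = total paid − principal = €10,190.06 − €5,419.00 = €4,771.06.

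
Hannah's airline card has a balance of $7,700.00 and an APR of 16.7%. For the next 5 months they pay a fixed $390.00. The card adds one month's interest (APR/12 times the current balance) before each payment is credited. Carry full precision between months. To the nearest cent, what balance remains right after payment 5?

$6,245.88

Monthly rate r = 16.7%/12 = 1.39167% = 0.0139167.
Each month: B ← B·(1+r) − $390.00.
Month 1: interest $107.16; balance after payment $7,417.16.
Month 2: interest $103.22; balance after payment $7,130.38.
Month 3: interest $99.23; balance after payment $6,839.61.
Month 4: interest $95.18; balance after payment $6,544.80.
Month 5: interest $91.08; balance after payment $6,245.88.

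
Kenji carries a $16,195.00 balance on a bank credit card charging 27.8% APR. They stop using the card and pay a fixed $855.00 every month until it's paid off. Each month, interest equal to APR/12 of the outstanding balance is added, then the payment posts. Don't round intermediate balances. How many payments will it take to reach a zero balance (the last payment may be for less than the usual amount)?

26 months

Monthly rate r = 27.8%/12 = 2.31667% = 0.0231667.
Recurrence: B ← B·(1+r) − $855.00.
Month 1: interest $375.18; balance after payment $15,715.18.
Month 2: interest $364.07; balance after payment $15,224.25.
Closed form: n = −ln(1 − rB₀/P)/ln(1+r) = −ln(0.56119)/ln(1.02317) ≈ 25.224, so the balance reaches zero during payment 26.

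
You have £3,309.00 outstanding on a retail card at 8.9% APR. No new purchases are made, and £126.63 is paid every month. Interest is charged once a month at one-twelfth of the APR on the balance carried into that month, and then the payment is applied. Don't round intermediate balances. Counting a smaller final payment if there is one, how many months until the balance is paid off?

30 payments

Monthly rate r = 8.9%/12 = 0.741667% = 0.00741667.
Recurrence: B ← B·(1+r) − £126.63.
Month 1: interest £24.54; balance after payment £3,206.91.
Month 2: interest £23.78; balance after payment £3,104.07.
Closed form: n = −ln(1 − rB₀/P)/ln(1+r) = −ln(0.80619)/ln(1.00742) ≈ 29.155, so the balance reaches zero during payment 30.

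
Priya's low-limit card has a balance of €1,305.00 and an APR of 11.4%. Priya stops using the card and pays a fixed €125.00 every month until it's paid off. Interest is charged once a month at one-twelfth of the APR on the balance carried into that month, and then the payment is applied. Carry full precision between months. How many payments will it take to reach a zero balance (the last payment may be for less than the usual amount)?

12 months

Monthly rate r = 11.4%/12 = 0.95% = 0.0095.
Recurrence: B ← B·(1+r) − €125.00.
Month 1: interest €12.40; balance after payment €1,192.40.
Month 2: interest €11.33; balance after payment €1,078.73.
Closed form: n = −ln(1 − rB₀/P)/ln(1+r) = −ln(0.90082)/ln(1.0095) ≈ 11.047, so the balance reaches zero during payment 12.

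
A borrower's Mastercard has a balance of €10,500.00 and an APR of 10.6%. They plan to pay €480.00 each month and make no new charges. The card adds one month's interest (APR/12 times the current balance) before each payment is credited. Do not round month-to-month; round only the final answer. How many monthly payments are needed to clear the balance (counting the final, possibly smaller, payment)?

Monthly rate r = 10.6%/12 = 0.883333% = 0.00883333.
Recurrence: B ← B·(1+r) − €480.00.
Month 1: interest €92.75; balance after payment €10,112.75.
Month 2: interest €89.33; balance after payment €9,722.08.
Closed form: n = −ln(1 − rB₀/P)/ln(1+r) = −ln(0.80677)/ln(1.00883) ≈ 24.415, so the balance reaches zero during payment 25.

25 payments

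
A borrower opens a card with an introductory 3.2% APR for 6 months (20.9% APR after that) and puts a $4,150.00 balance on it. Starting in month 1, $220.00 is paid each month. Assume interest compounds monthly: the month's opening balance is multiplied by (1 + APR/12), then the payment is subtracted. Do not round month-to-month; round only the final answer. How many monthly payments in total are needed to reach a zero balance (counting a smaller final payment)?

22 payments

Promo months 1–6 at r₀ = 3.2%/12 = 0.00266667; months 7+ at r₁ = 20.9%/12 = 0.0174167.
After month 6: iterate B ← B·(1+r₀) − $220.00 for 6 months → $2,888.01.
Then at r₁ with $220.00/mo: n₂ = −ln(1 − r₁·B/P)/ln(1+r₁) ≈ 15.03 → 16 more payments.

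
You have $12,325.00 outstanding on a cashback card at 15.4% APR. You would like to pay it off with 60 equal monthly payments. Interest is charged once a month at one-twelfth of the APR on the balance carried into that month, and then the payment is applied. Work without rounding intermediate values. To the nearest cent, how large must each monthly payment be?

$295.81

Monthly rate r = 15.4%/12 = 1.28333% = 0.0128333.
Level-payment amortization: P = B₀·r / (1 − (1+r)^(−n)) = 12325.00·0.0128333 / (1 − 1.01283^(−60)).
Denominator 1 − (1+r)^(−60) = 0.534713082.
P = 158.171 / 0.534713082 ≈ 295.81.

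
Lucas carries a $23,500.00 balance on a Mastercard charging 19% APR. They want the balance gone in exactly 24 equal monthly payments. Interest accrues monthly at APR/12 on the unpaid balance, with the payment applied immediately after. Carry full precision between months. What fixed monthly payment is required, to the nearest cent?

$1,184.60

Monthly rate r = 19%/12 = 1.58333% = 0.0158333.
Level-payment amortization: P = B₀·r / (1 − (1+r)^(−n)) = 23500.00·0.0158333 / (1 − 1.01583^(−24)).
Denominator 1 − (1+r)^(−24) = 0.314099736.
P = 372.083 / 0.314099736 ≈ 1184.60.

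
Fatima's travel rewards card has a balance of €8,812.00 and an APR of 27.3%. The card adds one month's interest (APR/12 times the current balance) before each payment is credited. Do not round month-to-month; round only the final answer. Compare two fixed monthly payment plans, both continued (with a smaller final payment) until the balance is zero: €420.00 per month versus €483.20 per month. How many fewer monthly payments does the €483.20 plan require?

Monthly rate r = 27.3%/12 = 2.275% = 0.02275.
At €420.00/mo: n = ⌈−ln(1 − rB₀/P)/ln(1+r)⌉ = 29 payments (last €353.83); total interest = total paid − €8,812.00 = €3,301.83.
At €483.20/mo: 24 payments (last €399.50); total interest €2,701.10.
Payments saved = 29 − 24 = 5.

5 fewer payments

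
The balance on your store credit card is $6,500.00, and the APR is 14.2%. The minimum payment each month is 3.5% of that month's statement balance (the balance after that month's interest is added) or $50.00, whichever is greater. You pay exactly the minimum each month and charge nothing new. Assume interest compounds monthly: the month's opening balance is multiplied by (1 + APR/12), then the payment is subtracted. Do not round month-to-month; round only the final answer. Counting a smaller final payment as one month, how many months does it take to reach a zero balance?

Monthly rate r = 14.2%/12 = 1.18333% = 0.0118333.
While 3.5% of the post-interest balance exceeds $50.00, each month B ← (B·(1+r))·(1 − 0.035), i.e. B shrinks by the factor (1+r)·0.965 = 0.97642.
This holds for months 1–64. Entering month 65 the balance is $1,411.36; 3.5% of the post-interest balance is now below $50.00, so the flat $50.00 minimum applies from here.
From month 65 a fixed $50.00 at rate r clears $1,411.36 in 35 more payments. Total: 64 + 35 = 99 months.

99 months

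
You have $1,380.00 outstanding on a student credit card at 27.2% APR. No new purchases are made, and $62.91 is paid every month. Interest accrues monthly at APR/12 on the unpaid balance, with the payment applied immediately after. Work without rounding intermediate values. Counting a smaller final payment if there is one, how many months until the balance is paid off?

Monthly rate r = 27.2%/12 = 2.26667% = 0.0226667.
Recurrence: B ← B·(1+r) − $62.91.
Month 1: interest $31.28; balance after payment $1,348.37.
Month 2: interest $30.56; balance after payment $1,316.02.
Closed form: n = −ln(1 − rB₀/P)/ln(1+r) = −ln(0.50278)/ln(1.02267) ≈ 30.678, so the balance reaches zero during payment 31.

31 payments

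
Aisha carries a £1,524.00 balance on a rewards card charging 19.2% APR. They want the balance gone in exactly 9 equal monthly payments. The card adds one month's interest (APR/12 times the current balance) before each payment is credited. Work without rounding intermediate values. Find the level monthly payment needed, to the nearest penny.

Monthly rate r = 19.2%/12 = 1.6% = 0.016.
Level-payment amortization: P = B₀·r / (1 − (1+r)^(−n)) = 1524.00·0.016 / (1 − 1.016^(−9)).
Denominator 1 − (1+r)^(−9) = 0.1331247.
P = 24.384 / 0.1331247 ≈ 183.17.

£183.17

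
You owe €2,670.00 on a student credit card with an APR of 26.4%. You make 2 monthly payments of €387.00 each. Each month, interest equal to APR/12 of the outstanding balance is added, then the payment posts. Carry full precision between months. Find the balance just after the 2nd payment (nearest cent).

Monthly rate r = 26.4%/12 = 2.2% = 0.022.
Each month: B ← B·(1+r) − €387.00.
Month 1: interest €58.74; balance after payment €2,341.74.
Month 2: interest €51.52; balance after payment €2,006.26.

€2,006.26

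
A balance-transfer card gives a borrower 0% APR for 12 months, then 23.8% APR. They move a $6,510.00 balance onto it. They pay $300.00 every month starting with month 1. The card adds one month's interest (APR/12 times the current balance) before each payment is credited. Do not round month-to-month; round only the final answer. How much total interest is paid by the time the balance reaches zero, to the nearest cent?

Promo months 1–12 at r₀ = 0%/12 = 0; months 13+ at r₁ = 23.8%/12 = 0.0198333.
After month 12 (no interest yet): B = $6,510.00 − 12·$300.00 = $2,910.00.
Then at r₁ with $300.00/mo: n₂ = −ln(1 − r₁·B/P)/ln(1+r₁) ≈ 10.88 → 11 more payments.
Total paid = 22·$300.00 + $264.21 = $6,864.21; interest = $6,864.21 − $6,510.00 = $354.21.

$354.21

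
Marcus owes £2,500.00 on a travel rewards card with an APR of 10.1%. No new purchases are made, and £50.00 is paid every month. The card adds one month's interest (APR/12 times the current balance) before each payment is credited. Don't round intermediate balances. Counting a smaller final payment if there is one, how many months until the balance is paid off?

66 months

Monthly rate r = 10.1%/12 = 0.841667% = 0.00841667.
Recurrence: B ← B·(1+r) − £50.00.
Month 1: interest £21.04; balance after payment £2,471.04.
Month 2: interest £20.80; balance after payment £2,441.84.
Closed form: n = −ln(1 − rB₀/P)/ln(1+r) = −ln(0.57917)/ln(1.00842) ≈ 65.164, so the balance reaches zero during payment 66.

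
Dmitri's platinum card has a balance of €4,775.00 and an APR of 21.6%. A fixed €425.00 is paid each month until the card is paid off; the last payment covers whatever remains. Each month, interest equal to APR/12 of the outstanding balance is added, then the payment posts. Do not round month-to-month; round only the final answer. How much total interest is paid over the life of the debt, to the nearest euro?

Monthly rate r = 21.6%/12 = 1.8% = 0.018.
Payoff takes n = ⌈−ln(1 − rB₀/P)/ln(1+r)⌉ = ⌈12.665⌉ = 13 payments; the last is €283.45.
Total paid = 12·€425.00 + €283.45 = €5,383.45.
Total interest = total paid − principal = €5,383.45 − €4,775.00 = €608.45.

€608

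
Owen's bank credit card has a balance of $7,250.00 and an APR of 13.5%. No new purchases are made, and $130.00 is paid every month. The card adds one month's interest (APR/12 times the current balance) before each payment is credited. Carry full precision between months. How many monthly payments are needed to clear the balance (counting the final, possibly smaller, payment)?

89 payments

Monthly rate r = 13.5%/12 = 1.125% = 0.01125.
Recurrence: B ← B·(1+r) − $130.00.
Month 1: interest $81.56; balance after payment $7,201.56.
Month 2: interest $81.02; balance after payment $7,152.58.
Closed form: n = −ln(1 − rB₀/P)/ln(1+r) = −ln(0.3726)/ln(1.01125) ≈ 88.249, so the balance reaches zero during payment 89.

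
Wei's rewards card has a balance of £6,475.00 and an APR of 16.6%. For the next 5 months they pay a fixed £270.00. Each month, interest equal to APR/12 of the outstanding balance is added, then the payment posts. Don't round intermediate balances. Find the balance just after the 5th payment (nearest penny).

£5,547.55

Monthly rate r = 16.6%/12 = 1.38333% = 0.0138333.
Each month: B ← B·(1+r) − £270.00.
Month 1: interest £89.57; balance after payment £6,294.57.
Month 2: interest £87.07; balance after payment £6,111.65.
Month 3: interest £84.54; balance after payment £5,926.19.
Month 4: interest £81.98; balance after payment £5,738.17.
Month 5: interest £79.38; balance after payment £5,547.55.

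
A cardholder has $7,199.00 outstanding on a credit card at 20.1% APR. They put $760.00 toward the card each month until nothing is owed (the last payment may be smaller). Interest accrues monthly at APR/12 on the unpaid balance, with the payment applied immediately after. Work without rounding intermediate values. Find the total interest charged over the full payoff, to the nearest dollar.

Monthly rate r = 20.1%/12 = 1.675% = 0.01675.
Payoff takes n = ⌈−ln(1 − rB₀/P)/ln(1+r)⌉ = ⌈10.400⌉ = 11 payments; the last is $305.74.
Total paid = 10·$760.00 + $305.74 = $7,905.74.
Total interest = total paid − principal = $7,905.74 − $7,199.00 = $706.74.

$707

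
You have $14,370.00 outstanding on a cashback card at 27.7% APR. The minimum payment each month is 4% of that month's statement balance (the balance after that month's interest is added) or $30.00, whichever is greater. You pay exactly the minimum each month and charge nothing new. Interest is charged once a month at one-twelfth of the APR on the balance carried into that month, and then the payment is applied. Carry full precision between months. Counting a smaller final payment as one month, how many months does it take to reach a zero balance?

Monthly rate r = 27.7%/12 = 2.30833% = 0.0230833.
While 4% of the post-interest balance exceeds $30.00, each month B ← (B·(1+r))·(1 − 0.04), i.e. B shrinks by the factor (1+r)·0.96 = 0.98216.
This holds for months 1–166. Entering month 167 the balance is $723.95; 4% of the post-interest balance is now below $30.00, so the flat $30.00 minimum applies from here.
From month 167 a fixed $30.00 at rate r clears $723.95 in 36 more payments. Total: 166 + 36 = 202 months.

202 months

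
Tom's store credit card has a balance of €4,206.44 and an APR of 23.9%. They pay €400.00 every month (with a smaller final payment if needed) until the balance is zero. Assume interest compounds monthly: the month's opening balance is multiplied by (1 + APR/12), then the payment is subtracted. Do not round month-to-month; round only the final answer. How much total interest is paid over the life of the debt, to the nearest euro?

€561

Monthly rate r = 23.9%/12 = 1.99167% = 0.0199167.
Payoff takes n = ⌈−ln(1 − rB₀/P)/ln(1+r)⌉ = ⌈11.917⌉ = 12 payments; the last is €367.23.
Total paid = 11·€400.00 + €367.23 = €4,767.23.
Total interest = total paid − principal = €4,767.23 − €4,206.44 = €560.79.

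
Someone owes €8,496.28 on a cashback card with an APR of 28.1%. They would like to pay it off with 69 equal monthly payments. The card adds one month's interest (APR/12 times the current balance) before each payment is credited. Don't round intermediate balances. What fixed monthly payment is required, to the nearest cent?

€249.47

Monthly rate r = 28.1%/12 = 2.34167% = 0.0234167.
Level-payment amortization: P = B₀·r / (1 − (1+r)^(−n)) = 8496.28·0.0234167 / (1 − 1.02342^(−69)).
Denominator 1 − (1+r)^(−69) = 0.797521687.
P = 198.955 / 0.797521687 ≈ 249.47.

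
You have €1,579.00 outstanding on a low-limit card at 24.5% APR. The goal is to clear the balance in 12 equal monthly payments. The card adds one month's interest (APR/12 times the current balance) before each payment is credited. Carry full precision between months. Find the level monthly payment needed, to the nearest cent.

Monthly rate r = 24.5%/12 = 2.04167% = 0.0204167.
Level-payment amortization: P = B₀·r / (1 − (1+r)^(−n)) = 1579.00·0.0204167 / (1 − 1.02042^(−12)).
Denominator 1 − (1+r)^(−12) = 0.215361744.
P = 32.2379 / 0.215361744 ≈ 149.69.

€149.69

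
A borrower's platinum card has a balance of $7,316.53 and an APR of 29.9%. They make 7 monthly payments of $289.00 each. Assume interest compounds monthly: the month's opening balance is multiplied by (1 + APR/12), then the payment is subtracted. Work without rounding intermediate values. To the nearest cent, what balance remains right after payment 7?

Monthly rate r = 29.9%/12 = 2.49167% = 0.0249167.
Each month: B ← B·(1+r) − $289.00.
Month 1: interest $182.30; balance after payment $7,209.83.
Month 2: interest $179.65; balance after payment $7,100.48.
Month 3: interest $176.92; balance after payment $6,988.40.
Month 4: interest $174.13; balance after payment $6,873.53.
Month 5: interest $171.27; balance after payment $6,755.79.
Month 6: interest $168.33; balance after payment $6,635.12.
Month 7: interest $165.33; balance after payment $6,511.45.

$6,511.45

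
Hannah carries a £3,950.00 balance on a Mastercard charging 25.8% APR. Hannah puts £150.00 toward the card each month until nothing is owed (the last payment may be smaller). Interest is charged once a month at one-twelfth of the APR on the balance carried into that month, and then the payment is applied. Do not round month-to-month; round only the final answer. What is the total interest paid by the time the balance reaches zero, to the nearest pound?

Monthly rate r = 25.8%/12 = 2.15% = 0.0215.
Payoff takes n = ⌈−ln(1 − rB₀/P)/ln(1+r)⌉ = ⌈39.258⌉ = 40 payments; the last is £38.96.
Total paid = 39·£150.00 + £38.96 = £5,888.96.
Total interest = total paid − principal = £5,888.96 − £3,950.00 = £1,938.96.

£1,939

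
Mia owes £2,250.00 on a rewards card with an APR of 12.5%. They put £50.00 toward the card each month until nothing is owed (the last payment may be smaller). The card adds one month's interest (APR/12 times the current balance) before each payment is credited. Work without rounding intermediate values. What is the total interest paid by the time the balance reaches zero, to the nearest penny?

Monthly rate r = 12.5%/12 = 1.04167% = 0.0104167.
Payoff takes n = ⌈−ln(1 − rB₀/P)/ln(1+r)⌉ = ⌈61.038⌉ = 62 payments; the last is £1.90.
Total paid = 61·£50.00 + £1.90 = £3,051.90.
Total interest = total paid − principal = £3,051.90 − £2,250.00 = £801.90.

£801.90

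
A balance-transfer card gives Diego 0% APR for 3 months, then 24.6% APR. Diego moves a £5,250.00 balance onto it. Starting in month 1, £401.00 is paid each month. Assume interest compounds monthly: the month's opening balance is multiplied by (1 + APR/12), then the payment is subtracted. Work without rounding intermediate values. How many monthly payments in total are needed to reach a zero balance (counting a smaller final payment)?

15 months

Promo months 1–3 at r₀ = 0%/12 = 0; months 4+ at r₁ = 24.6%/12 = 0.0205.
After month 3 (no interest yet): B = £5,250.00 − 3·£401.00 = £4,047.00.
Then at r₁ with £401.00/mo: n₂ = −ln(1 − r₁·B/P)/ln(1+r₁) ≈ 11.42 → 12 more payments.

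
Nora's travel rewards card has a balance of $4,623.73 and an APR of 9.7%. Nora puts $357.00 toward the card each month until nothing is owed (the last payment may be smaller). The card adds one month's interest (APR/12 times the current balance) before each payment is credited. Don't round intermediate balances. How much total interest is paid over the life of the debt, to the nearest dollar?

Monthly rate r = 9.7%/12 = 0.808333% = 0.00808333.
Payoff takes n = ⌈−ln(1 − rB₀/P)/ln(1+r)⌉ = ⌈13.736⌉ = 14 payments; the last is $263.10.
Total paid = 13·$357.00 + $263.10 = $4,904.10.
Total interest = total paid − principal = $4,904.10 − $4,623.73 = $280.37.

$280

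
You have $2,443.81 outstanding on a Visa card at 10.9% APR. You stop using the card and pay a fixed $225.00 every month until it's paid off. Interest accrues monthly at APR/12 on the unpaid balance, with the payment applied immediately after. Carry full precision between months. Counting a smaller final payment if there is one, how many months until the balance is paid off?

Monthly rate r = 10.9%/12 = 0.908333% = 0.00908333.
Recurrence: B ← B·(1+r) − $225.00.
Month 1: interest $22.20; balance after payment $2,241.01.
Month 2: interest $20.36; balance after payment $2,036.36.
Closed form: n = −ln(1 − rB₀/P)/ln(1+r) = −ln(0.90134)/ln(1.00908) ≈ 11.487, so the balance reaches zero during payment 12.

12 payments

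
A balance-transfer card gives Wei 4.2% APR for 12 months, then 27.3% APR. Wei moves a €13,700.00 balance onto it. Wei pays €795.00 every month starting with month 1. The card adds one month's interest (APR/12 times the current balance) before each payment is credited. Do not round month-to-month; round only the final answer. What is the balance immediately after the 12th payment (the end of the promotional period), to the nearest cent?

Promo months 1–12 at r₀ = 4.2%/12 = 0.0035; months 13+ at r₁ = 27.3%/12 = 0.02275.
After month 12: iterate B ← B·(1+r₀) − €795.00 for 12 months → €4,560.80.

€4,560.80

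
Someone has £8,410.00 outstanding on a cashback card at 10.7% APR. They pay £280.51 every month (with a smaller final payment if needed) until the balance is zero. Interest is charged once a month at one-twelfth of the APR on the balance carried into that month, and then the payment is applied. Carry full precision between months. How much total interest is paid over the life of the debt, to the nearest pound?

Monthly rate r = 10.7%/12 = 0.891667% = 0.00891667.
Payoff takes n = ⌈−ln(1 − rB₀/P)/ln(1+r)⌉ = ⌈35.041⌉ = 36 payments; the last is £11.48.
Total paid = 35·£280.51 + £11.48 = £9,829.33.
Total interest = total paid − principal = £9,829.33 − £8,410.00 = £1,419.33.

£1,419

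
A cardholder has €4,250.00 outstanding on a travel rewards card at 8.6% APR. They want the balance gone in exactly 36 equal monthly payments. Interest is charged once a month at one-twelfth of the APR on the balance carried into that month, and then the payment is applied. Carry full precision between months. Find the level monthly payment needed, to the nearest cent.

€134.36

Monthly rate r = 8.6%/12 = 0.716667% = 0.00716667.
Level-payment amortization: P = B₀·r / (1 − (1+r)^(−n)) = 4250.00·0.00716667 / (1 − 1.00717^(−36)).
Denominator 1 − (1+r)^(−36) = 0.226693571.
P = 30.4583 / 0.226693571 ≈ 134.36.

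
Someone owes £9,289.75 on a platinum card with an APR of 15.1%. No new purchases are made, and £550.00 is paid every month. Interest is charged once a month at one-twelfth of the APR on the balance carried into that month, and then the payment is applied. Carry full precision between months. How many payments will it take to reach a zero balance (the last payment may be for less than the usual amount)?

Monthly rate r = 15.1%/12 = 1.25833% = 0.0125833.
Recurrence: B ← B·(1+r) − £550.00.
Month 1: interest £116.90; balance after payment £8,856.65.
Month 2: interest £111.45; balance after payment £8,418.09.
Closed form: n = −ln(1 − rB₀/P)/ln(1+r) = −ln(0.78746)/ln(1.01258) ≈ 19.108, so the balance reaches zero during payment 20.

20 months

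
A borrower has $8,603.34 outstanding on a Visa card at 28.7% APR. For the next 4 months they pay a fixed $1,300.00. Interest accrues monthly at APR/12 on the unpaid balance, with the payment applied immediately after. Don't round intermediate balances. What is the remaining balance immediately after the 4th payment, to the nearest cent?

Monthly rate r = 28.7%/12 = 2.39167% = 0.0239167.
Each month: B ← B·(1+r) − $1,300.00.
Month 1: interest $205.76; balance after payment $7,509.10.
Month 2: interest $179.59; balance after payment $6,388.70.
Month 3: interest $152.80; balance after payment $5,241.49.
Month 4: interest $125.36; balance after payment $4,066.85.

$4,066.85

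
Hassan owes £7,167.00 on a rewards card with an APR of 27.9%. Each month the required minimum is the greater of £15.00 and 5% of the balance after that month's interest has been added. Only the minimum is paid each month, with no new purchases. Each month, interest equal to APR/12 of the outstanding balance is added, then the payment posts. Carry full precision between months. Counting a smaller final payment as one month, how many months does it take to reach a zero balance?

140 months

Monthly rate r = 27.9%/12 = 2.325% = 0.02325.
While 5% of the post-interest balance exceeds £15.00, each month B ← (B·(1+r))·(1 − 0.05), i.e. B shrinks by the factor (1+r)·0.95 = 0.97209.
This holds for months 1–113. Entering month 114 the balance is £292.44; 5% of the post-interest balance is now below £15.00, so the flat £15.00 minimum applies from here.
From month 114 a fixed £15.00 at rate r clears £292.44 in 27 more payments. Total: 113 + 27 = 140 months.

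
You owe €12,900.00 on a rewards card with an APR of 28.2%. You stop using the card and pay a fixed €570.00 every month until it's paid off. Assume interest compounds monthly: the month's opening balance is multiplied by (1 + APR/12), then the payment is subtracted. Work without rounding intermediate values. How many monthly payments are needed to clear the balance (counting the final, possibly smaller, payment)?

33 months

Monthly rate r = 28.2%/12 = 2.35% = 0.0235.
Recurrence: B ← B·(1+r) − €570.00.
Month 1: interest €303.15; balance after payment €12,633.15.
Month 2: interest €296.88; balance after payment €12,360.03.
Closed form: n = −ln(1 − rB₀/P)/ln(1+r) = −ln(0.46816)/ln(1.0235) ≈ 32.674, so the balance reaches zero during payment 33.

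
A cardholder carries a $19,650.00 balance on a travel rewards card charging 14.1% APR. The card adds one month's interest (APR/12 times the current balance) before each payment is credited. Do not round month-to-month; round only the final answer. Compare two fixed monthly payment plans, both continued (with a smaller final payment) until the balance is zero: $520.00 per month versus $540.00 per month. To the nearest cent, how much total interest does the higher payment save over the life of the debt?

$342.43

Monthly rate r = 14.1%/12 = 1.175% = 0.01175.
At $520.00/mo: n = ⌈−ln(1 − rB₀/P)/ln(1+r)⌉ = 51 payments (last $131.34); total interest = total paid − $19,650.00 = $6,481.34.
At $540.00/mo: 48 payments (last $408.91); total interest $6,138.91.
Interest saved = $6,481.34 − $6,138.91 = $342.43.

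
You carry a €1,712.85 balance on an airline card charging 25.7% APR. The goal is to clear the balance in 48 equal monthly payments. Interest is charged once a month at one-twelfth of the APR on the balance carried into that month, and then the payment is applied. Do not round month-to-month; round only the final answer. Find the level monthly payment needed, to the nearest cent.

€57.46

Monthly rate r = 25.7%/12 = 2.14167% = 0.0214167.
Level-payment amortization: P = B₀·r / (1 − (1+r)^(−n)) = 1712.85·0.0214167 / (1 − 1.02142^(−48)).
Denominator 1 − (1+r)^(−48) = 0.638374641.
P = 36.6835 / 0.638374641 ≈ 57.46.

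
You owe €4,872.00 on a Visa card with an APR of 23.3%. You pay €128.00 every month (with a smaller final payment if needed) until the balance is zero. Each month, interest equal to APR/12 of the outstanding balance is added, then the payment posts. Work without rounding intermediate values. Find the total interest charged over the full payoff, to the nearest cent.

Monthly rate r = 23.3%/12 = 1.94167% = 0.0194167.
Payoff takes n = ⌈−ln(1 − rB₀/P)/ln(1+r)⌉ = ⌈69.858⌉ = 70 payments; the last is €110.01.
Total paid = 69·€128.00 + €110.01 = €8,942.01.
Total interest = total paid − principal = €8,942.01 − €4,872.00 = €4,070.01.

€4,070.01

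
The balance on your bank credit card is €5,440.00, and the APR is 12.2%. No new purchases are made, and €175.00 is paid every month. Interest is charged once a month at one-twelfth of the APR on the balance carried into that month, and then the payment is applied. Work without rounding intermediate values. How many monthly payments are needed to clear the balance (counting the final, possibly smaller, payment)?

Monthly rate r = 12.2%/12 = 1.01667% = 0.0101667.
Recurrence: B ← B·(1+r) − €175.00.
Month 1: interest €55.31; balance after payment €5,320.31.
Month 2: interest €54.09; balance after payment €5,199.40.
Closed form: n = −ln(1 − rB₀/P)/ln(1+r) = −ln(0.68396)/ln(1.01017) ≈ 37.552, so the balance reaches zero during payment 38.

38 months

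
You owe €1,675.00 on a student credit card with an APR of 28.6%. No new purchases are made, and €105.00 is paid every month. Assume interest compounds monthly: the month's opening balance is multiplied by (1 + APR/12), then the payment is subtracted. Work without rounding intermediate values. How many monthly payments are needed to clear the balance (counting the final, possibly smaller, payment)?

21 payments

Monthly rate r = 28.6%/12 = 2.38333% = 0.0238333.
Recurrence: B ← B·(1+r) − €105.00.
Month 1: interest €39.92; balance after payment €1,609.92.
Month 2: interest €38.37; balance after payment €1,543.29.
Closed form: n = −ln(1 − rB₀/P)/ln(1+r) = −ln(0.6198)/ln(1.02383) ≈ 20.309, so the balance reaches zero during payment 21.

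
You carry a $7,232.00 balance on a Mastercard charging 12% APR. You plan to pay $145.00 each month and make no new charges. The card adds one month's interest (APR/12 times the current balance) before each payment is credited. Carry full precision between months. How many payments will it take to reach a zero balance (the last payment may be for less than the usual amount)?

Monthly rate r = 12%/12 = 1% = 0.01.
Recurrence: B ← B·(1+r) − $145.00.
Month 1: interest $72.32; balance after payment $7,159.32.
Month 2: interest $71.59; balance after payment $7,085.91.
Closed form: n = −ln(1 − rB₀/P)/ln(1+r) = −ln(0.50124)/ln(1.01) ≈ 69.412, so the balance reaches zero during payment 70.

70 payments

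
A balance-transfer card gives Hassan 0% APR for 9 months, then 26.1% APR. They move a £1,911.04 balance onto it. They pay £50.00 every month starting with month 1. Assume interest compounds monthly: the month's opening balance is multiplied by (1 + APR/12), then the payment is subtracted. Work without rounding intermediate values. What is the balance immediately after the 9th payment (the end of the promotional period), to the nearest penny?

Promo months 1–9 at r₀ = 0%/12 = 0; months 10+ at r₁ = 26.1%/12 = 0.02175.
After month 9 (no interest yet): B = £1,911.04 − 9·£50.00 = £1,461.04.

£1,461.04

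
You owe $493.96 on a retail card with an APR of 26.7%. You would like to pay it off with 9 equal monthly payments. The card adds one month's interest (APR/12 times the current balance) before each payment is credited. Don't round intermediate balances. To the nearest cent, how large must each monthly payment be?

$61.17

Monthly rate r = 26.7%/12 = 2.225% = 0.02225.
Level-payment amortization: P = B₀·r / (1 − (1+r)^(−n)) = 493.96·0.02225 / (1 − 1.02225^(−9)).
Denominator 1 − (1+r)^(−9) = 0.179675038.
P = 10.9906 / 0.179675038 ≈ 61.17.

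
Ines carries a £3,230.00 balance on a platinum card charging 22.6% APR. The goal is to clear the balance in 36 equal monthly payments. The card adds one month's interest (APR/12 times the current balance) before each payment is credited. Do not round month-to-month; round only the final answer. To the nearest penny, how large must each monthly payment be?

£124.36

Monthly rate r = 22.6%/12 = 1.88333% = 0.0188333.
Level-payment amortization: P = B₀·r / (1 − (1+r)^(−n)) = 3230.00·0.0188333 / (1 − 1.01883^(−36)).
Denominator 1 − (1+r)^(−36) = 0.489157801.
P = 60.8317 / 0.489157801 ≈ 124.36.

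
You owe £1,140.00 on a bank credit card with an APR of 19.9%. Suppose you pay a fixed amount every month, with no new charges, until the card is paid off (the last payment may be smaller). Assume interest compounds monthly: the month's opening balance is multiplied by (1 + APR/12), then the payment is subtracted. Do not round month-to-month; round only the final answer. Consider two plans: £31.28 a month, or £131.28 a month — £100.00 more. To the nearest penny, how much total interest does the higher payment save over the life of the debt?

£522.26

Monthly rate r = 19.9%/12 = 1.65833% = 0.0165833.
At £31.28/mo: n = ⌈−ln(1 − rB₀/P)/ln(1+r)⌉ = 57 payments (last £11.95); total interest = total paid − £1,140.00 = £623.63.
At £131.28/mo: 10 payments (last £59.85); total interest £101.37.
Interest saved = £623.63 − £101.37 = £522.26.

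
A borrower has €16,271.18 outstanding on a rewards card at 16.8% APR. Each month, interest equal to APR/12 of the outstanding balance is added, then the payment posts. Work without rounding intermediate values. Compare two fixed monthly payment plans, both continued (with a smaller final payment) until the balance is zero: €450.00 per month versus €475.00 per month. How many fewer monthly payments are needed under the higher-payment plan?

4 fewer payments

Monthly rate r = 16.8%/12 = 1.4% = 0.014.
At €450.00/mo: n = ⌈−ln(1 − rB₀/P)/ln(1+r)⌉ = 51 payments (last €340.72); total interest = total paid − €16,271.18 = €6,569.54.
At €475.00/mo: 47 payments (last €463.68); total interest €6,042.50.
Payments saved = 51 − 47 = 4.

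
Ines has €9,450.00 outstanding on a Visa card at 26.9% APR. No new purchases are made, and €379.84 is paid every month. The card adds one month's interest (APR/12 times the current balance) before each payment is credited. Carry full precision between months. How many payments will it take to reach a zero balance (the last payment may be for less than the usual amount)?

Monthly rate r = 26.9%/12 = 2.24167% = 0.0224167.
Recurrence: B ← B·(1+r) − €379.84.
Month 1: interest €211.84; balance after payment €9,282.00.
Month 2: interest €208.07; balance after payment €9,110.23.
Closed form: n = −ln(1 − rB₀/P)/ln(1+r) = −ln(0.4423)/ln(1.02242) ≈ 36.798, so the balance reaches zero during payment 37.

37 months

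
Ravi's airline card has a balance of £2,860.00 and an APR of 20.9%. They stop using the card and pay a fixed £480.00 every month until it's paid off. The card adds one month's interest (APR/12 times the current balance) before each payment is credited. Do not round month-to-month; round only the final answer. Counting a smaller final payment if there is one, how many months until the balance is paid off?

Monthly rate r = 20.9%/12 = 1.74167% = 0.0174167.
Recurrence: B ← B·(1+r) − £480.00.
Month 1: interest £49.81; balance after payment £2,429.81.
Month 2: interest £42.32; balance after payment £1,992.13.
Closed form: n = −ln(1 − rB₀/P)/ln(1+r) = −ln(0.89623)/ln(1.01742) ≈ 6.345, so the balance reaches zero during payment 7.

7 payments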